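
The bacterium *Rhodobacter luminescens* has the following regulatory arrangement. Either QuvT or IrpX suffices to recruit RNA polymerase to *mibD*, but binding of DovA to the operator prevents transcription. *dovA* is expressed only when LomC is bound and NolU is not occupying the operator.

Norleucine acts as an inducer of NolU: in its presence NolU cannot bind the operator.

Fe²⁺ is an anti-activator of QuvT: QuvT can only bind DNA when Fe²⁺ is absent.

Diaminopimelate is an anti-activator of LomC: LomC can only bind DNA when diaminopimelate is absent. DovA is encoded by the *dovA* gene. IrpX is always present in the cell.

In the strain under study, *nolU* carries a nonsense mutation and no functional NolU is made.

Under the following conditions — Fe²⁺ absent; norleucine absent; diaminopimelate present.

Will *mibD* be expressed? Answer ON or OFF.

ON

NolU is non-functional in this strain, so it has no effect.
Diaminopimelate is present, so LomC is inactive.
Required activator LomC is absent, so *dovA* is not transcribed.
So DovA is not produced.
Fe²⁺ is absent, so QuvT is active.
IrpX is produced constitutively and is active.
Activator QuvT is present, so *mibD* is transcribed.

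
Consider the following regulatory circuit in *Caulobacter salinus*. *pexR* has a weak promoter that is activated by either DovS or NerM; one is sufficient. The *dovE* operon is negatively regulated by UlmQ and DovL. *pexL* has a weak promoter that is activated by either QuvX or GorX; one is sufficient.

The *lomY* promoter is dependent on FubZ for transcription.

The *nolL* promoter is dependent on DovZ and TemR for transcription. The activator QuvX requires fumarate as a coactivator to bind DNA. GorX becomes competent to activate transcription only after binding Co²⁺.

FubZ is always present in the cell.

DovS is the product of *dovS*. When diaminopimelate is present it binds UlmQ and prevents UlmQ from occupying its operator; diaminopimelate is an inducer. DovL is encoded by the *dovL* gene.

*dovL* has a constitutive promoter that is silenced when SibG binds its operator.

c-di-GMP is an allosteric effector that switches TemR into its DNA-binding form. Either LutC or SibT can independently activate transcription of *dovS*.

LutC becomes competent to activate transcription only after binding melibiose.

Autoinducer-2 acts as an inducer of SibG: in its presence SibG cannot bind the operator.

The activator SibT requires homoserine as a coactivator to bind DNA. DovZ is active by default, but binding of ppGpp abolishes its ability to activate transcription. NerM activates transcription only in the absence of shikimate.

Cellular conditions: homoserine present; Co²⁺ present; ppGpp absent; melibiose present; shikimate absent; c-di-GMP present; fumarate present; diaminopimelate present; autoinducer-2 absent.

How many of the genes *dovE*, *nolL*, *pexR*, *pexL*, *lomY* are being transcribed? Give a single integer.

Diaminopimelate is present, so UlmQ is inactive.
Autoinducer-2 is absent, so SibG is active.
With repressor SibG bound, *dovL* is not transcribed.
So DovL is not produced.
With no repressor bound, *dovE* is transcribed.
→ *dovE* is ON.
ppGpp is absent, so DovZ is active.
c-di-GMP is present, so TemR is active.
No repressor is bound and DovZ and TemR are active, so *nolL* is transcribed.
→ *nolL* is ON.
Melibiose is present, so LutC is active.
Homoserine is present, so SibT is active.
Activator LutC is present, so *dovS* is transcribed.
So DovS is produced and active.
Shikimate is absent, so NerM is active.
Activator DovS is present, so *pexR* is transcribed.
→ *pexR* is ON.
Fumarate is present, so QuvX is active.
Co²⁺ is present, so GorX is active.
Activator QuvX is present, so *pexL* is transcribed.
→ *pexL* is ON.
FubZ is produced constitutively and is active.
No repressor is bound and FubZ is active, so *lomY* is transcribed.
→ *lomY* is ON.
5 of the 5 genes are transcribed.

5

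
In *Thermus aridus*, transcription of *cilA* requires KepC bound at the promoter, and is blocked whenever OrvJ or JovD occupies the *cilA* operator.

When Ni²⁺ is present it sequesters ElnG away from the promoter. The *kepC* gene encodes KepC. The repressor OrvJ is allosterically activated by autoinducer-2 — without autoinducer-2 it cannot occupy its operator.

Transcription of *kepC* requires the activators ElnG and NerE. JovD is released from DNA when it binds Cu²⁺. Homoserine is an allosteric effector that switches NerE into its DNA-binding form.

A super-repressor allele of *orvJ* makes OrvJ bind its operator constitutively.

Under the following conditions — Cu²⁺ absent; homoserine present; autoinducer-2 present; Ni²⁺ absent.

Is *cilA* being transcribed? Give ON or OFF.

Ni²⁺ is absent, so ElnG is active.
Homoserine is present, so NerE is active.
No repressor is bound and ElnG and NerE are active, so *kepC* is transcribed.
So KepC is produced and active.
OrvJ is constitutively active in this strain.
Cu²⁺ is absent, so JovD is active.
With repressor OrvJ bound, *cilA* is not transcribed.

OFF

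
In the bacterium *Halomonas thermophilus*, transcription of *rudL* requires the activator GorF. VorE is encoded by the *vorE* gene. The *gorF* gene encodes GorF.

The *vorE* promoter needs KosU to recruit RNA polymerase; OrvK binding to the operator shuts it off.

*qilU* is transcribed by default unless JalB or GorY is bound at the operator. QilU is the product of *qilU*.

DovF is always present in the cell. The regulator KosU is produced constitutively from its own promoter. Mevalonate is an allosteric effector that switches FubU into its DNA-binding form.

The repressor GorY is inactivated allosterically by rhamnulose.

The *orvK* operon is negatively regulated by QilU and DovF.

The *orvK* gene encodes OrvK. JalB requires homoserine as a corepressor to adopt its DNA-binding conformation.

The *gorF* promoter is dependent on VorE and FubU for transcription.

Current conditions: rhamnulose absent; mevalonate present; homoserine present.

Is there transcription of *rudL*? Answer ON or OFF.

Homoserine is present, so JalB is active.
Rhamnulose is absent, so GorY is active.
With repressor JalB bound, *qilU* is not transcribed.
So QilU is not produced.
DovF is produced constitutively and is active.
With repressor DovF bound, *orvK* is not transcribed.
So OrvK is not produced.
KosU is produced constitutively and is active.
No repressor is bound and KosU is active, so *vorE* is transcribed.
So VorE is produced and active.
Mevalonate is present, so FubU is active.
No repressor is bound and VorE and FubU are active, so *gorF* is transcribed.
So GorF is produced and active.
No repressor is bound and GorF is active, so *rudL* is transcribed.

ON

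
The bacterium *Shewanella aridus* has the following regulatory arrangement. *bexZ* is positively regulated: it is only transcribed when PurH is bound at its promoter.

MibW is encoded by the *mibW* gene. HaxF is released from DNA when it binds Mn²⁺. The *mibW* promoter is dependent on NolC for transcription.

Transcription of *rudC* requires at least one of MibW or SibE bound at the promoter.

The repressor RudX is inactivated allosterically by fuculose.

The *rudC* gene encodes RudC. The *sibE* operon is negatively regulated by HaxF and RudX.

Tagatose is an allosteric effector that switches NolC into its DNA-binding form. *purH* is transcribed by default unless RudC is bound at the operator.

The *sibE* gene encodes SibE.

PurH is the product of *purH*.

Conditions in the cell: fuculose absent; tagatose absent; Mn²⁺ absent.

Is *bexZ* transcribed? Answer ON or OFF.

ON

Tagatose is absent, so NolC is inactive.
Required activator NolC is absent, so *mibW* is not transcribed.
So MibW is not produced.
Mn²⁺ is absent, so HaxF is active.
Fuculose is absent, so RudX is active.
With repressor HaxF bound, *sibE* is not transcribed.
So SibE is not produced.
No activator is available at the *rudC* promoter, so *rudC* is not transcribed.
So RudC is not produced.
With no repressor bound, *purH* is transcribed.
So PurH is produced and active.
No repressor is bound and PurH is active, so *bexZ* is transcribed.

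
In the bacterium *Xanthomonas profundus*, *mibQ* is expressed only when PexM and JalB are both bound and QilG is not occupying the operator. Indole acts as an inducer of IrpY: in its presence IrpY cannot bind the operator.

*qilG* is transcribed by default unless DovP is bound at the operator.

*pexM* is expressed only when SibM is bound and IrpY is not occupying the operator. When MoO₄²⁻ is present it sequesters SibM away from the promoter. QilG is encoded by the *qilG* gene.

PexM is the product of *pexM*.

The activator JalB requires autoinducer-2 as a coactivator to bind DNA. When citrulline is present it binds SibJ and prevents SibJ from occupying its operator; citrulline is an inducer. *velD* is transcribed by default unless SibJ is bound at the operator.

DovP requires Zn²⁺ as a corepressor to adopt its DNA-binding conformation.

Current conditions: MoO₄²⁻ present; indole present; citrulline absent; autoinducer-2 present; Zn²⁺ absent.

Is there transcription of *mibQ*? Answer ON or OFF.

Indole is present, so IrpY is inactive.
MoO₄²⁻ is present, so SibM is inactive.
Required activator SibM is absent, so *pexM* is not transcribed.
So PexM is not produced.
Autoinducer-2 is present, so JalB is active.
Zn²⁺ is absent, so DovP is inactive.
With no repressor bound, *qilG* is transcribed.
So QilG is produced and active.
With repressor QilG bound, *mibQ* is not transcribed.

OFF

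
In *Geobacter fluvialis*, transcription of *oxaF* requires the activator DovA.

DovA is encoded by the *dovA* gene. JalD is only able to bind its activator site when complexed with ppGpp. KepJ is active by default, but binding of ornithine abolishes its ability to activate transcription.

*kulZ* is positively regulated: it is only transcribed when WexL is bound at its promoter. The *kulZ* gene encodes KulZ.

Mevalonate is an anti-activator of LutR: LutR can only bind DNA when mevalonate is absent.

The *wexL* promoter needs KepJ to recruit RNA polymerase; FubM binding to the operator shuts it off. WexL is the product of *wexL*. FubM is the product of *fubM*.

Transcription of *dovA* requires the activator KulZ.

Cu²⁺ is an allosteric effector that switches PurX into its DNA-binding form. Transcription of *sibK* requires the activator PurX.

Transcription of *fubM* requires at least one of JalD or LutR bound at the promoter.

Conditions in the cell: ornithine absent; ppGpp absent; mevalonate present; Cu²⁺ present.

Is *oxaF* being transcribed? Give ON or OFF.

ppGpp is absent, so JalD is inactive.
Mevalonate is present, so LutR is inactive.
No activator is available at the *fubM* promoter, so *fubM* is not transcribed.
So FubM is not produced.
Ornithine is absent, so KepJ is active.
No repressor is bound and KepJ is active, so *wexL* is transcribed.
So WexL is produced and active.
No repressor is bound and WexL is active, so *kulZ* is transcribed.
So KulZ is produced and active.
No repressor is bound and KulZ is active, so *dovA* is transcribed.
So DovA is produced and active.
No repressor is bound and DovA is active, so *oxaF* is transcribed.

ON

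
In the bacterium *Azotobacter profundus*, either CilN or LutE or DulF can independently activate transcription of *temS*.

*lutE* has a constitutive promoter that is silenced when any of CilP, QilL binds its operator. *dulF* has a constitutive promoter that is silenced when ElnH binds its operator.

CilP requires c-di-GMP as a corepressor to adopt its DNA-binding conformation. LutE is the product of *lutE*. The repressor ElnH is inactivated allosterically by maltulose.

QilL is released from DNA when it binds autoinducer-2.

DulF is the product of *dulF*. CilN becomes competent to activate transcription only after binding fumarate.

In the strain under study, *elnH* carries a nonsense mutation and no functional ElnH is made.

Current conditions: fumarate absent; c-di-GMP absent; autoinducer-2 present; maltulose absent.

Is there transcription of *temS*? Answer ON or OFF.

Fumarate is absent, so CilN is inactive.
c-di-GMP is absent, so CilP is inactive.
Autoinducer-2 is present, so QilL is inactive.
With no repressor bound, *lutE* is transcribed.
So LutE is produced and active.
ElnH is non-functional in this strain, so it has no effect.
With no repressor bound, *dulF* is transcribed.
So DulF is produced and active.
Activator LutE is present, so *temS* is transcribed.

ON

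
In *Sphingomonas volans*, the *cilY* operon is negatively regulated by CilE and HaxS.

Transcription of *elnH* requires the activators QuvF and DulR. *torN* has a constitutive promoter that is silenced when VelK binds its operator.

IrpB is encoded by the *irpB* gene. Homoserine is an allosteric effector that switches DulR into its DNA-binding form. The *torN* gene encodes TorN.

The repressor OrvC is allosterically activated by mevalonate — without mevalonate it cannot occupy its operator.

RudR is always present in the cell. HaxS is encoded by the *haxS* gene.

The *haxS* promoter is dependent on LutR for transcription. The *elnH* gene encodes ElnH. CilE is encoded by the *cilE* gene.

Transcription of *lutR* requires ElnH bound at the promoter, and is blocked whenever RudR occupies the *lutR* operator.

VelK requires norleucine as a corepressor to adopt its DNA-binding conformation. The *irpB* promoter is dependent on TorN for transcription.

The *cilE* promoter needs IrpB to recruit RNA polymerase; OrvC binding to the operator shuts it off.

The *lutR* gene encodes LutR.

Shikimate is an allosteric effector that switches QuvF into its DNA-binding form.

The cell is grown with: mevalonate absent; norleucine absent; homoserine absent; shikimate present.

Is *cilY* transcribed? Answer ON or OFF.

Mevalonate is absent, so OrvC is inactive.
Norleucine is absent, so VelK is inactive.
With no repressor bound, *torN* is transcribed.
So TorN is produced and active.
No repressor is bound and TorN is active, so *irpB* is transcribed.
So IrpB is produced and active.
No repressor is bound and IrpB is active, so *cilE* is transcribed.
So CilE is produced and active.
Shikimate is present, so QuvF is active.
Homoserine is absent, so DulR is inactive.
Required activator DulR is absent, so *elnH* is not transcribed.
So ElnH is not produced.
RudR is produced constitutively and is active.
With repressor RudR bound, *lutR* is not transcribed.
So LutR is not produced.
Required activator LutR is absent, so *haxS* is not transcribed.
So HaxS is not produced.
With repressor CilE bound, *cilY* is not transcribed.

OFF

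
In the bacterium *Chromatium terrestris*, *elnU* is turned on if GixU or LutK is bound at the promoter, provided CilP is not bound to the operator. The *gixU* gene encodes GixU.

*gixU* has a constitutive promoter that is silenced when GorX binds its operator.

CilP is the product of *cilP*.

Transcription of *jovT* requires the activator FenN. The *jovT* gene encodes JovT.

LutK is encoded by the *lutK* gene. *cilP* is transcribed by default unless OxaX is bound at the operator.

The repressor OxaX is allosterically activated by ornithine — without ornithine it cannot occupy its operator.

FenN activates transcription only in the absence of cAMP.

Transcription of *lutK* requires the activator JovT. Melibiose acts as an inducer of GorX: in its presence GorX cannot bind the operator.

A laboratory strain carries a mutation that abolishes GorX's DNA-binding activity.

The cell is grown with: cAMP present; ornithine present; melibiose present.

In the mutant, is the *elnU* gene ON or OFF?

GorX is non-functional in this strain, so it has no effect.
With no repressor bound, *gixU* is transcribed.
So GixU is produced and active.
cAMP is present, so FenN is inactive.
Required activator FenN is absent, so *jovT* is not transcribed.
So JovT is not produced.
Required activator JovT is absent, so *lutK* is not transcribed.
So LutK is not produced.
Ornithine is present, so OxaX is active.
With repressor OxaX bound, *cilP* is not transcribed.
So CilP is not produced.
Activator GixU is present, so *elnU* is transcribed.

ON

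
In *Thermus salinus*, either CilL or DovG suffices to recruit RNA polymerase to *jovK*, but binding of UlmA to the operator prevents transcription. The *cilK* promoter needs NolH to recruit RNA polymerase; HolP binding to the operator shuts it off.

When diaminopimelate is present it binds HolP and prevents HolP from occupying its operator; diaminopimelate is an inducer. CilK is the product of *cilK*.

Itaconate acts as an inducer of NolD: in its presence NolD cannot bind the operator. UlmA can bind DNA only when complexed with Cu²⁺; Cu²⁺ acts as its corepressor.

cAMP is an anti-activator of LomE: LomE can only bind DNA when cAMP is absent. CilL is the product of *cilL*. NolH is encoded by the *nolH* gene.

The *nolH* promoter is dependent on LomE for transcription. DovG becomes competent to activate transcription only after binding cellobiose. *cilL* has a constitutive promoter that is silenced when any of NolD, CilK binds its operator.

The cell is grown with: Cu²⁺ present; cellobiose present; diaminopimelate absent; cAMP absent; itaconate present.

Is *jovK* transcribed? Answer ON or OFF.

Cu²⁺ is present, so UlmA is active.
Itaconate is present, so NolD is inactive.
cAMP is absent, so LomE is active.
No repressor is bound and LomE is active, so *nolH* is transcribed.
So NolH is produced and active.
Diaminopimelate is absent, so HolP is active.
With repressor HolP bound, *cilK* is not transcribed.
So CilK is not produced.
With no repressor bound, *cilL* is transcribed.
So CilL is produced and active.
Cellobiose is present, so DovG is active.
With repressor UlmA bound, *jovK* is not transcribed.

OFF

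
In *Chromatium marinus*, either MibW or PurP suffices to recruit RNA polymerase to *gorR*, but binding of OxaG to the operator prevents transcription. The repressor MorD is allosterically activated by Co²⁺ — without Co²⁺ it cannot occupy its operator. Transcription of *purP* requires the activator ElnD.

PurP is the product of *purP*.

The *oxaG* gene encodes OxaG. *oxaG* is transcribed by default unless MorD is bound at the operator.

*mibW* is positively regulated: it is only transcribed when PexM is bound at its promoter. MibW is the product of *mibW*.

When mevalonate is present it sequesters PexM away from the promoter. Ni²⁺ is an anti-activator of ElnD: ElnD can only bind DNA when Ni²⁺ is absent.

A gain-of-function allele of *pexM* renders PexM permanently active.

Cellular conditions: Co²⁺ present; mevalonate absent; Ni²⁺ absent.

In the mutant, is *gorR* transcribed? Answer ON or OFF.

ON

Co²⁺ is present, so MorD is active.
With repressor MorD bound, *oxaG* is not transcribed.
So OxaG is not produced.
PexM is constitutively active in this strain.
No repressor is bound and PexM is active, so *mibW* is transcribed.
So MibW is produced and active.
Ni²⁺ is absent, so ElnD is active.
No repressor is bound and ElnD is active, so *purP* is transcribed.
So PurP is produced and active.
Activator MibW is present, so *gorR* is transcribed.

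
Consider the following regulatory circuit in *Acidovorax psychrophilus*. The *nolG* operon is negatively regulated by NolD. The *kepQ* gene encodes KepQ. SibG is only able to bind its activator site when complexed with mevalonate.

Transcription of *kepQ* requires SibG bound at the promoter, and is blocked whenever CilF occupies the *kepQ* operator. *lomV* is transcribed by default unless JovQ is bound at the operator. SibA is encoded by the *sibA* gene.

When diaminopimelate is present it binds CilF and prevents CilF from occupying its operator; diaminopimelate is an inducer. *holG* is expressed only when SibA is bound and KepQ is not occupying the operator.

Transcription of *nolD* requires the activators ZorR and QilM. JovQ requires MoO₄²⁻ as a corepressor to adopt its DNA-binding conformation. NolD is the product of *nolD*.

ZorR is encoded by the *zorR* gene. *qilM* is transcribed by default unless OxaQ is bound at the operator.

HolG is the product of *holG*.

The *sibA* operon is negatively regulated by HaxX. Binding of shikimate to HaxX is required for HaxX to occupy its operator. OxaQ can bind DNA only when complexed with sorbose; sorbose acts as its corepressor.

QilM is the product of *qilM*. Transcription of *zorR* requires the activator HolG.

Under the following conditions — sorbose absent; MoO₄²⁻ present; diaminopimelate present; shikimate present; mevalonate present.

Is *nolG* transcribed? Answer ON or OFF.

Diaminopimelate is present, so CilF is inactive.
Mevalonate is present, so SibG is active.
No repressor is bound and SibG is active, so *kepQ* is transcribed.
So KepQ is produced and active.
Shikimate is present, so HaxX is active.
With repressor HaxX bound, *sibA* is not transcribed.
So SibA is not produced.
With repressor KepQ bound, *holG* is not transcribed.
So HolG is not produced.
Required activator HolG is absent, so *zorR* is not transcribed.
So ZorR is not produced.
Sorbose is absent, so OxaQ is inactive.
With no repressor bound, *qilM* is transcribed.
So QilM is produced and active.
Required activator ZorR is absent, so *nolD* is not transcribed.
So NolD is not produced.
With no repressor bound, *nolG* is transcribed.

ON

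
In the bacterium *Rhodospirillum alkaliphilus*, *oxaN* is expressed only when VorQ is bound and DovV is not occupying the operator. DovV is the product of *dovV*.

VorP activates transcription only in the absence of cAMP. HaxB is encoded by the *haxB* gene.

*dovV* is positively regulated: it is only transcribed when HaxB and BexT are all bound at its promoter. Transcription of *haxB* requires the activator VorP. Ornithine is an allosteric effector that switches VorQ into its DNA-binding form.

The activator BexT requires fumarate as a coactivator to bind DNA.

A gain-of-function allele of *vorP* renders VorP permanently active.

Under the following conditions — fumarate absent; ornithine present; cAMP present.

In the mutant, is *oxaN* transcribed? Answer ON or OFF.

VorP is constitutively active in this strain.
No repressor is bound and VorP is active, so *haxB* is transcribed.
So HaxB is produced and active.
Fumarate is absent, so BexT is inactive.
Required activator BexT is absent, so *dovV* is not transcribed.
So DovV is not produced.
Ornithine is present, so VorQ is active.
No repressor is bound and VorQ is active, so *oxaN* is transcribed.

ON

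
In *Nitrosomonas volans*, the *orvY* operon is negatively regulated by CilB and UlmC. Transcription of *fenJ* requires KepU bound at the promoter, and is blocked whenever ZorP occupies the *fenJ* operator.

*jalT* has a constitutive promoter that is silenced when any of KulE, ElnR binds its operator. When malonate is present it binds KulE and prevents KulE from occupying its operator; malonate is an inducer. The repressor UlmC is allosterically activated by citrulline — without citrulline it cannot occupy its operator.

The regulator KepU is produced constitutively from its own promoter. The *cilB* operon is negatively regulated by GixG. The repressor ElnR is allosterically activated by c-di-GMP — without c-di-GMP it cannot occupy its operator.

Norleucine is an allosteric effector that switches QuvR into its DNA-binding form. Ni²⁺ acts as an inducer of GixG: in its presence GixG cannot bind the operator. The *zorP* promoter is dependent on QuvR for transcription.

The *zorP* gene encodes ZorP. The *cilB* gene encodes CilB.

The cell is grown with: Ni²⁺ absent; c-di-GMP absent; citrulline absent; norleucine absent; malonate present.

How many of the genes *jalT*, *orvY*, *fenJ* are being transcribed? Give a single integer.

3

Malonate is present, so KulE is inactive.
c-di-GMP is absent, so ElnR is inactive.
With no repressor bound, *jalT* is transcribed.
→ *jalT* is ON.
Ni²⁺ is absent, so GixG is active.
With repressor GixG bound, *cilB* is not transcribed.
So CilB is not produced.
Citrulline is absent, so UlmC is inactive.
With no repressor bound, *orvY* is transcribed.
→ *orvY* is ON.
Norleucine is absent, so QuvR is inactive.
Required activator QuvR is absent, so *zorP* is not transcribed.
So ZorP is not produced.
KepU is produced constitutively and is active.
No repressor is bound and KepU is active, so *fenJ* is transcribed.
→ *fenJ* is ON.
3 of the 3 genes are transcribed.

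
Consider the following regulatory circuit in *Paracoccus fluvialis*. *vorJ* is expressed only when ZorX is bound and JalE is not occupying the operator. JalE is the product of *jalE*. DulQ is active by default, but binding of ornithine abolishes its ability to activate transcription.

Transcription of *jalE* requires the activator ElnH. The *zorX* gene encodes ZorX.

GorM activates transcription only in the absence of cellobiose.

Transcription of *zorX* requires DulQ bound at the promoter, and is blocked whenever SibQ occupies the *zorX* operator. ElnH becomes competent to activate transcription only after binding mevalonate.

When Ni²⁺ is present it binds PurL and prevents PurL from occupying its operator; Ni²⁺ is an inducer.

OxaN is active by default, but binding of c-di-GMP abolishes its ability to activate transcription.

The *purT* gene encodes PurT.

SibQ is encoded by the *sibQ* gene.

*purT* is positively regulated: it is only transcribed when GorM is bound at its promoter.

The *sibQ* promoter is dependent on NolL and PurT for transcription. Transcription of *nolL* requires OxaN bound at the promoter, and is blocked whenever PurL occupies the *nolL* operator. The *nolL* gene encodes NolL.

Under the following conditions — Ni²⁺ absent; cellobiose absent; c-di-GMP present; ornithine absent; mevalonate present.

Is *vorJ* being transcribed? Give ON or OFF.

Ornithine is absent, so DulQ is active.
c-di-GMP is present, so OxaN is inactive.
Ni²⁺ is absent, so PurL is active.
With repressor PurL bound, *nolL* is not transcribed.
So NolL is not produced.
Cellobiose is absent, so GorM is active.
No repressor is bound and GorM is active, so *purT* is transcribed.
So PurT is produced and active.
Required activator NolL is absent, so *sibQ* is not transcribed.
So SibQ is not produced.
No repressor is bound and DulQ is active, so *zorX* is transcribed.
So ZorX is produced and active.
Mevalonate is present, so ElnH is active.
No repressor is bound and ElnH is active, so *jalE* is transcribed.
So JalE is produced and active.
With repressor JalE bound, *vorJ* is not transcribed.

OFF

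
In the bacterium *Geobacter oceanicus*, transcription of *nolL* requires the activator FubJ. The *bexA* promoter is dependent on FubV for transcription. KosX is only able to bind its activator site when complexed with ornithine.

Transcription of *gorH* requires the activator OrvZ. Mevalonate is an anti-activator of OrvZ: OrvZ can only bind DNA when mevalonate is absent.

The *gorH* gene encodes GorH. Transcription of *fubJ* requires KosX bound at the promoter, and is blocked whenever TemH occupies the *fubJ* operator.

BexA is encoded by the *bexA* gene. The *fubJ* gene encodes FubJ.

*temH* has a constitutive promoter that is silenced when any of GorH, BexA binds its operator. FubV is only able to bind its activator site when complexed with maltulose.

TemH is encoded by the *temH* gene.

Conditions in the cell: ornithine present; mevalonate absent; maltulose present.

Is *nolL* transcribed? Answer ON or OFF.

Mevalonate is absent, so OrvZ is active.
No repressor is bound and OrvZ is active, so *gorH* is transcribed.
So GorH is produced and active.
Maltulose is present, so FubV is active.
No repressor is bound and FubV is active, so *bexA* is transcribed.
So BexA is produced and active.
With repressor GorH bound, *temH* is not transcribed.
So TemH is not produced.
Ornithine is present, so KosX is active.
No repressor is bound and KosX is active, so *fubJ* is transcribed.
So FubJ is produced and active.
No repressor is bound and FubJ is active, so *nolL* is transcribed.

ON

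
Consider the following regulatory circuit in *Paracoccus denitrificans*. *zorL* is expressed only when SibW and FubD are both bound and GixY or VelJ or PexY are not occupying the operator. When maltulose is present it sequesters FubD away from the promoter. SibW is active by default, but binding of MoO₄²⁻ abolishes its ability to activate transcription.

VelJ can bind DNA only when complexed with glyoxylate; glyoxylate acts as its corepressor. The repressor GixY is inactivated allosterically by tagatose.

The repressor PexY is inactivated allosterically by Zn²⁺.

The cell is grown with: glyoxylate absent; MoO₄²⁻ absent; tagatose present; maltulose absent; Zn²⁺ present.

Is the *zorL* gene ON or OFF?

Tagatose is present, so GixY is inactive.
MoO₄²⁻ is absent, so SibW is active.
Glyoxylate is absent, so VelJ is inactive.
Maltulose is absent, so FubD is active.
Zn²⁺ is present, so PexY is inactive.
No repressor is bound and SibW and FubD are active, so *zorL* is transcribed.

ON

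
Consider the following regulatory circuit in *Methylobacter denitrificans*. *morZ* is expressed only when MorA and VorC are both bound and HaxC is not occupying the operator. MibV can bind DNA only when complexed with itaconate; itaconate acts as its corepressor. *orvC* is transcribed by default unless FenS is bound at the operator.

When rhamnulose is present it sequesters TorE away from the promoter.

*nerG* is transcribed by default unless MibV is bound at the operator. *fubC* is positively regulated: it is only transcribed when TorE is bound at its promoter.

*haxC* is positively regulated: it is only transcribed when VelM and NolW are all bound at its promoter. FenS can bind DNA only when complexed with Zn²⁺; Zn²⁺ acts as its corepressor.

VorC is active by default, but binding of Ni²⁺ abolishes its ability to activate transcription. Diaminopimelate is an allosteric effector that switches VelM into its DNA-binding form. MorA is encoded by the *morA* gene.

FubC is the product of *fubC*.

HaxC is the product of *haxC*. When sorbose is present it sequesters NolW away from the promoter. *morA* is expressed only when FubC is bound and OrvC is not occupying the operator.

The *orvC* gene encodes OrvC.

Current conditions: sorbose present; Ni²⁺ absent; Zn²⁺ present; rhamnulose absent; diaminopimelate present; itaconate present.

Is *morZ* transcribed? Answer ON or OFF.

ON

Diaminopimelate is present, so VelM is active.
Sorbose is present, so NolW is inactive.
Required activator NolW is absent, so *haxC* is not transcribed.
So HaxC is not produced.
Rhamnulose is absent, so TorE is active.
No repressor is bound and TorE is active, so *fubC* is transcribed.
So FubC is produced and active.
Zn²⁺ is present, so FenS is active.
With repressor FenS bound, *orvC* is not transcribed.
So OrvC is not produced.
No repressor is bound and FubC is active, so *morA* is transcribed.
So MorA is produced and active.
Ni²⁺ is absent, so VorC is active.
No repressor is bound and MorA and VorC are active, so *morZ* is transcribed.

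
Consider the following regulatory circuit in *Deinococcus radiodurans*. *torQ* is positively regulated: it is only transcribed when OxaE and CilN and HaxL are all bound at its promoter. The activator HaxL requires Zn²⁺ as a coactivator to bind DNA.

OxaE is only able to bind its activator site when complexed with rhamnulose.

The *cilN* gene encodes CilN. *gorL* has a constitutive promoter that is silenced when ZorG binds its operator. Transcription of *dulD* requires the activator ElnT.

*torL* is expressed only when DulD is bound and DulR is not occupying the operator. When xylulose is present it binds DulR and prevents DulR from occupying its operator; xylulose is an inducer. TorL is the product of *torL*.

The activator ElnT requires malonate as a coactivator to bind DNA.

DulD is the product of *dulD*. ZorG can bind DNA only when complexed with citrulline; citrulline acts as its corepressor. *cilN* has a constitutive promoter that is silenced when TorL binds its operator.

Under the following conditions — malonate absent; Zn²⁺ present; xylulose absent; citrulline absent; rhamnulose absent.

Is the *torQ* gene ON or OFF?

OFF

Rhamnulose is absent, so OxaE is inactive.
Xylulose is absent, so DulR is active.
Malonate is absent, so ElnT is inactive.
Required activator ElnT is absent, so *dulD* is not transcribed.
So DulD is not produced.
With repressor DulR bound, *torL* is not transcribed.
So TorL is not produced.
With no repressor bound, *cilN* is transcribed.
So CilN is produced and active.
Zn²⁺ is present, so HaxL is active.
Required activator OxaE is absent, so *torQ* is not transcribed.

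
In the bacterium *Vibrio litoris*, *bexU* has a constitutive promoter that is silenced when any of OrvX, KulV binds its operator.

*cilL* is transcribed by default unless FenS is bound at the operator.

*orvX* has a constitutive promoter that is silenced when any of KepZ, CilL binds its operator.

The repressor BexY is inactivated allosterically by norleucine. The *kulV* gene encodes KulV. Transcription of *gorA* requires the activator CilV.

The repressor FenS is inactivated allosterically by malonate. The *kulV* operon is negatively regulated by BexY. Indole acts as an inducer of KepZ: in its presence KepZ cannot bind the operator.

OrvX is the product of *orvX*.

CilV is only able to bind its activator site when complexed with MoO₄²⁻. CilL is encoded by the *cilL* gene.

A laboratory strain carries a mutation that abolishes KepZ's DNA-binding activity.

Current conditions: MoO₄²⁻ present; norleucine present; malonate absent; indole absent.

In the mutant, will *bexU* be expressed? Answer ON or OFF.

KepZ is non-functional in this strain, so it has no effect.
Malonate is absent, so FenS is active.
With repressor FenS bound, *cilL* is not transcribed.
So CilL is not produced.
With no repressor bound, *orvX* is transcribed.
So OrvX is produced and active.
Norleucine is present, so BexY is inactive.
With no repressor bound, *kulV* is transcribed.
So KulV is produced and active.
With repressor OrvX bound, *bexU* is not transcribed.

OFF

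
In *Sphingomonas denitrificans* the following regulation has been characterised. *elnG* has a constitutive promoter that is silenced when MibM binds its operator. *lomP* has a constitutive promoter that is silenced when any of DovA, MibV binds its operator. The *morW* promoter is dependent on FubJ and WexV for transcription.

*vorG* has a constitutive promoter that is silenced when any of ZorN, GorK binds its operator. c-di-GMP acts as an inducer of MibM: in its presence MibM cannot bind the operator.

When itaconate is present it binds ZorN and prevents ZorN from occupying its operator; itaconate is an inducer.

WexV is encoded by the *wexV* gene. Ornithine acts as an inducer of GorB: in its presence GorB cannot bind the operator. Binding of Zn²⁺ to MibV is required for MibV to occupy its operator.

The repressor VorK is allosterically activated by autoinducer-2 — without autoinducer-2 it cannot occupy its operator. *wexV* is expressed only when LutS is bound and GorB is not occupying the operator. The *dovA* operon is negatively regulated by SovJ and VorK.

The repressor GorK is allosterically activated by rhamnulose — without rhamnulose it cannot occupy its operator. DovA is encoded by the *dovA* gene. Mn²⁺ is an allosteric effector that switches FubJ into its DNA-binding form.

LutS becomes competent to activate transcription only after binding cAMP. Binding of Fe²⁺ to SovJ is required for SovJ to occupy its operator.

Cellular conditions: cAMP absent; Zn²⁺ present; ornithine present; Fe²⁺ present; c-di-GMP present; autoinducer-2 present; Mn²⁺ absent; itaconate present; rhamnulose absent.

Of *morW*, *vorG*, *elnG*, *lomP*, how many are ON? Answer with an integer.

Mn²⁺ is absent, so FubJ is inactive.
cAMP is absent, so LutS is inactive.
Ornithine is present, so GorB is inactive.
Required activator LutS is absent, so *wexV* is not transcribed.
So WexV is not produced.
Required activator FubJ is absent, so *morW* is not transcribed.
→ *morW* is OFF.
Itaconate is present, so ZorN is inactive.
Rhamnulose is absent, so GorK is inactive.
With no repressor bound, *vorG* is transcribed.
→ *vorG* is ON.
c-di-GMP is present, so MibM is inactive.
With no repressor bound, *elnG* is transcribed.
→ *elnG* is ON.
Fe²⁺ is present, so SovJ is active.
Autoinducer-2 is present, so VorK is active.
With repressor SovJ bound, *dovA* is not transcribed.
So DovA is not produced.
Zn²⁺ is present, so MibV is active.
With repressor MibV bound, *lomP* is not transcribed.
→ *lomP* is OFF.
2 of the 4 genes are transcribed.

2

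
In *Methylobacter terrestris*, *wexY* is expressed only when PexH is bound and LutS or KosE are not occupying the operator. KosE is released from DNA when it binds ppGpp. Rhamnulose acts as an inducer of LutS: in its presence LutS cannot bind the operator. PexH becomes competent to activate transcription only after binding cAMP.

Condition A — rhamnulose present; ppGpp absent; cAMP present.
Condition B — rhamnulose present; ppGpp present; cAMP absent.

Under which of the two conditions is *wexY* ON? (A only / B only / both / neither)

neither

Condition A:
Rhamnulose is present, so LutS is inactive.
ppGpp is absent, so KosE is active.
cAMP is present, so PexH is active.
With repressor KosE bound, *wexY* is not transcribed.
→ *wexY* is OFF in A.
Condition B:
Rhamnulose is present, so LutS is inactive.
ppGpp is present, so KosE is inactive.
cAMP is absent, so PexH is inactive.
Required activator PexH is absent, so *wexY* is not transcribed.
→ *wexY* is OFF in B.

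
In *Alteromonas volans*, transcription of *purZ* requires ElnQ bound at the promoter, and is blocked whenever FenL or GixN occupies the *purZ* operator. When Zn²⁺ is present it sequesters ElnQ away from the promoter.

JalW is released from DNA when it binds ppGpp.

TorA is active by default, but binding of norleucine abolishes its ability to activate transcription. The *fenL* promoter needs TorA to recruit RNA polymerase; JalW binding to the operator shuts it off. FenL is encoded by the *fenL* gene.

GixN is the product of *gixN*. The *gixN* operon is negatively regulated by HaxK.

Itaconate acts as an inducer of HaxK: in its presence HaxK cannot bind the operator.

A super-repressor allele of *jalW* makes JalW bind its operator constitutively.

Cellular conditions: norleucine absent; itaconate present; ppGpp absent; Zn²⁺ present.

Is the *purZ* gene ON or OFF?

OFF

Zn²⁺ is present, so ElnQ is inactive.
Norleucine is absent, so TorA is active.
JalW is constitutively active in this strain.
With repressor JalW bound, *fenL* is not transcribed.
So FenL is not produced.
Itaconate is present, so HaxK is inactive.
With no repressor bound, *gixN* is transcribed.
So GixN is produced and active.
With repressor GixN bound, *purZ* is not transcribed.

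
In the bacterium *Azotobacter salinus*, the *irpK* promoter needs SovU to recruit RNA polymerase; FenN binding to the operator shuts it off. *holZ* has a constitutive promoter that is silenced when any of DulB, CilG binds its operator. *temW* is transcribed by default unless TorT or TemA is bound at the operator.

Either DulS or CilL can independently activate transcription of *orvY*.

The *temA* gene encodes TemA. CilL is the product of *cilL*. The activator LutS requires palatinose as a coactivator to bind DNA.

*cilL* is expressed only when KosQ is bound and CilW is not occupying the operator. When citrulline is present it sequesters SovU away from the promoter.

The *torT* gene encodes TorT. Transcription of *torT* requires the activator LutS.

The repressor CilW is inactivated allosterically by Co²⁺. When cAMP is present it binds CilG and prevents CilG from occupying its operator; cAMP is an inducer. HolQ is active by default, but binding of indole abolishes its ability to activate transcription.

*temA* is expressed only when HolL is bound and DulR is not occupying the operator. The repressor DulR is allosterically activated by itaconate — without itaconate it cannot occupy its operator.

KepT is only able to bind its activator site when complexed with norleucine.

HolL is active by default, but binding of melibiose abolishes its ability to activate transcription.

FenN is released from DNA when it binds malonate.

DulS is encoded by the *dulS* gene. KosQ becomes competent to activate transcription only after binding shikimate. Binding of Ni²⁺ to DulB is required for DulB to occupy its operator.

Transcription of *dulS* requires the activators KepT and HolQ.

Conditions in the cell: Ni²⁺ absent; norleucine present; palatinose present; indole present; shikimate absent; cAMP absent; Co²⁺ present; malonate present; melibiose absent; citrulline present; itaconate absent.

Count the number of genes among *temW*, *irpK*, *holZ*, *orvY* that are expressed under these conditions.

0

Palatinose is present, so LutS is active.
No repressor is bound and LutS is active, so *torT* is transcribed.
So TorT is produced and active.
Melibiose is absent, so HolL is active.
Itaconate is absent, so DulR is inactive.
No repressor is bound and HolL is active, so *temA* is transcribed.
So TemA is produced and active.
With repressor TorT bound, *temW* is not transcribed.
→ *temW* is OFF.
Malonate is present, so FenN is inactive.
Citrulline is present, so SovU is inactive.
Required activator SovU is absent, so *irpK* is not transcribed.
→ *irpK* is OFF.
Ni²⁺ is absent, so DulB is inactive.
cAMP is absent, so CilG is active.
With repressor CilG bound, *holZ* is not transcribed.
→ *holZ* is OFF.
Norleucine is present, so KepT is active.
Indole is present, so HolQ is inactive.
Required activator HolQ is absent, so *dulS* is not transcribed.
So DulS is not produced.
Co²⁺ is present, so CilW is inactive.
Shikimate is absent, so KosQ is inactive.
Required activator KosQ is absent, so *cilL* is not transcribed.
So CilL is not produced.
No activator is available at the *orvY* promoter, so *orvY* is not transcribed.
→ *orvY* is OFF.
0 of the 4 genes are transcribed.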